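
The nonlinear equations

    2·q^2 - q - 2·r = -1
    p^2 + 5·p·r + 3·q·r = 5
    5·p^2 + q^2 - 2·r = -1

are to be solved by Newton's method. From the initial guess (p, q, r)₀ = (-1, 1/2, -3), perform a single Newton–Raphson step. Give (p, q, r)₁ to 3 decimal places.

(-0.475, -0.865, -0.183)

At (-1, 1/2, -3): F = (7.000, 6.500, 12.250).
Jacobian J = [[0, 4·q - 1, -2], [2·p + 5·r, 3·r, 5·p + 3·q], [10·p, 2·q, -2]].
At the point, J = [[0.000, 1.000, -2.000], [-17.000, -9.000, -3.500], [-10.000, 1.000, -2.000]] (det J = 215.000).
Solving J·Δ = −F gives Δ = (0.525, -1.365, 2.817).
Then the next iterate is (p, q, r)₁ = (-0.475, -0.865, -0.183).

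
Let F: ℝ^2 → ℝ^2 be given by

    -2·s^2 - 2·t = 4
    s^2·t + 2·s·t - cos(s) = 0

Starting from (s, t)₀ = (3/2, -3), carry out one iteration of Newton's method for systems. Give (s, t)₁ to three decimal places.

(0.748, -1.993)

At (3/2, -3): F = (-2.500, -15.82074).
Jacobian J = [[-4·s, -2], [2·s·t + 2·t + sin(s), s^2 + 2·s]].
At the point, J = [[-6.000, -2.000], [-14.00251, 5.250]] (det J = -59.50501).
Solving J·Δ = −F gives Δ = (-0.752, 1.007).
Then the next iterate is (s, t)₁ = (0.748, -1.993).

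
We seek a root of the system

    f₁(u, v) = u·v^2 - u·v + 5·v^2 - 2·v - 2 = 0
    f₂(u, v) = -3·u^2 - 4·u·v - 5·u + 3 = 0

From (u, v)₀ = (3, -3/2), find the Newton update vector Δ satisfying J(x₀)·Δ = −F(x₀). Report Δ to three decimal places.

(-1.656, 0.596)

At (3, -3/2): F = (23.500, -21.000).
Jacobian J = [[v^2 - v, 2·u·v - u + 10·v - 2], [-6·u - 4·v - 5, -4·u]].
At the point, J = [[3.750, -29.000], [-17.000, -12.000]] (det J = -538.000).
Solving J·Δ = −F gives Δ = (-1.656, 0.596).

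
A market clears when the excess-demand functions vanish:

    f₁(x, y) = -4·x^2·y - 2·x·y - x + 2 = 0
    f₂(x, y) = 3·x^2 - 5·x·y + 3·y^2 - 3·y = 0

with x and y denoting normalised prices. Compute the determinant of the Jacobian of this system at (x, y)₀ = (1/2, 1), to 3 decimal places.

-7.500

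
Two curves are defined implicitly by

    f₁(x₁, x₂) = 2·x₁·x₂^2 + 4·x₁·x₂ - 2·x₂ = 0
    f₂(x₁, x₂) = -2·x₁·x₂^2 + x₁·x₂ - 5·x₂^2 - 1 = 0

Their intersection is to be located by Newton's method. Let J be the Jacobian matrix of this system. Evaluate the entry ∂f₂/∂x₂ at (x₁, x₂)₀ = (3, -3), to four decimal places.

∂f₂/∂x₂ = -4·x₁·x₂ + x₁ - 10·x₂.
At (3, -3) this is 69.0000.

69.0000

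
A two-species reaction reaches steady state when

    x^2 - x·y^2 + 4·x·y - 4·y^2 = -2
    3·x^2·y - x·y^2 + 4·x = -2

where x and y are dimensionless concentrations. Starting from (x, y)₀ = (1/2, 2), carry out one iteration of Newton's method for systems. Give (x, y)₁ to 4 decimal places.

(-0.2876, 1.0195)

At (1/2, 2): F = (-11.7500, 3.5000).
Jacobian J = [[2·x - y^2 + 4·y, -2·x·y + 4·x - 8·y], [6·x·y - y^2 + 4, 3·x^2 - 2·x·y]].
At the point, J = [[5.0000, -16.0000], [6.0000, -1.2500]] (det J = 89.7500).
Solving J·Δ = −F gives Δ = (-0.7876, -0.9805).
Then the next iterate is (x, y)₁ = (-0.2876, 1.0195).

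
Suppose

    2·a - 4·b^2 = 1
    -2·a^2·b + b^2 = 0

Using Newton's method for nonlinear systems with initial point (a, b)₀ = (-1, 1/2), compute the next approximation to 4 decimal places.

(-1.1667, -0.5833)

At (-1, 1/2): F = (-4.0000, -0.7500).
Jacobian J = [[2, -8·b], [-4·a·b, -2·a^2 + 2·b]].
At the point, J = [[2.0000, -4.0000], [2.0000, -1.0000]] (det J = 6.0000).
Solving J·Δ = −F gives Δ = (-0.1667, -1.0833).
Then the next iterate is (a, b)₁ = (-1.1667, -0.5833).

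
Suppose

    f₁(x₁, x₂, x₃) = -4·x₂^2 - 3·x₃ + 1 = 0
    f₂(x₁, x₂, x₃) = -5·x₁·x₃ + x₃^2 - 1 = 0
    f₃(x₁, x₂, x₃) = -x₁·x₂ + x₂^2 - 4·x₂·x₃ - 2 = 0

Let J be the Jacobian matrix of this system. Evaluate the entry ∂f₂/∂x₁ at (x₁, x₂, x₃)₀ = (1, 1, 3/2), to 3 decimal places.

-7.500

∂f₂/∂x₁ = -5·x₃.
At (1, 1, 3/2) this is -7.500.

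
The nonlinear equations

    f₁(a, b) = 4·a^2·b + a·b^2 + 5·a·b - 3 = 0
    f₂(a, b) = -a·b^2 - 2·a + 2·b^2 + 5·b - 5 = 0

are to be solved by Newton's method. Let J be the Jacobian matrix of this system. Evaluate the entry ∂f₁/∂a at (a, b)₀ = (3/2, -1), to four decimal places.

∂f₁/∂a = 8·a·b + b^2 + 5·b.
At (3/2, -1) this is -16.0000.

-16.0000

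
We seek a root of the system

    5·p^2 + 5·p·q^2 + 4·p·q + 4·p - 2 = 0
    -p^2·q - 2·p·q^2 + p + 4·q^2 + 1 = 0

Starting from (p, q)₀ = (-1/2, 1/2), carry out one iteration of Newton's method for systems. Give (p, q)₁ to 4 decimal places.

(0.3868, -0.0288)

At (-1/2, 1/2): F = (-4.3750, 1.6250).
Jacobian J = [[10·p + 5·q^2 + 4·q + 4, 10·p·q + 4·p], [-2·p·q - 2·q^2 + 1, -p^2 - 4·p·q + 8·q]].
At the point, J = [[2.2500, -4.5000], [1.0000, 4.7500]] (det J = 15.1875).
Solving J·Δ = −F gives Δ = (0.8868, -0.5288).
Then the next iterate is (p, q)₁ = (0.3868, -0.0288).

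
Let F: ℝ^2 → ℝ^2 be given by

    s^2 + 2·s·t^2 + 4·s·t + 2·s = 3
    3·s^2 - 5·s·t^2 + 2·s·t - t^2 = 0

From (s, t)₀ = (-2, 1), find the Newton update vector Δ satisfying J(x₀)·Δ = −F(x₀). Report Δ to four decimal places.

At (-2, 1): F = (-15.0000, 17.0000).
Jacobian J = [[2·s + 2·t^2 + 4·t + 2, 4·s·t + 4·s], [6·s - 5·t^2 + 2·t, -10·s·t + 2·s - 2·t]].
At the point, J = [[4.0000, -16.0000], [-15.0000, 14.0000]] (det J = -184.0000).
Solving J·Δ = −F gives Δ = (0.3370, -0.8533).

(0.3370, -0.8533)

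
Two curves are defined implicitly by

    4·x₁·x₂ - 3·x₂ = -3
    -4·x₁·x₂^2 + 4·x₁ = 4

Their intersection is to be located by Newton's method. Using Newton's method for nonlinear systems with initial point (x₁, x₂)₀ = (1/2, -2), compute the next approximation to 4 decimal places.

At (1/2, -2): F = (5.0000, -10.0000).
Jacobian J = [[4·x₂, 4·x₁ - 3], [-4·x₂^2 + 4, -8·x₁·x₂]].
At the point, J = [[-8.0000, -1.0000], [-12.0000, 8.0000]] (det J = -76.0000).
Solving J·Δ = −F gives Δ = (0.3947, 1.8421).
Then the next iterate is (x₁, x₂)₁ = (0.8947, -0.1579).

(0.8947, -0.1579)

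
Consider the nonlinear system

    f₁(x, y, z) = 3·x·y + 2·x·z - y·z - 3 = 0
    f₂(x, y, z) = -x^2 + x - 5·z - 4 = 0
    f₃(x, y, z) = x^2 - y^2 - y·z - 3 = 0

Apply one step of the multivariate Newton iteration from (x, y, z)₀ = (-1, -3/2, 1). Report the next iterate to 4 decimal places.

At (-1, -3/2, 1): F = (1.0000, -11.0000, -2.7500).
Jacobian J = [[3·y + 2·z, 3·x - z, 2·x - y], [-2·x + 1, 0, -5], [2·x, -2·y - z, -y]].
At the point, J = [[-2.5000, -4.0000, -0.5000], [3.0000, 0.0000, -5.0000], [-2.0000, 2.0000, 1.5000]] (det J = -50.0000).
Solving J·Δ = −F gives Δ = (-2.0000, 1.9250, -3.4000).
Then the next iterate is (x, y, z)₁ = (-3.0000, 0.4250, -2.4000).

(-3.0000, 0.4250, -2.4000)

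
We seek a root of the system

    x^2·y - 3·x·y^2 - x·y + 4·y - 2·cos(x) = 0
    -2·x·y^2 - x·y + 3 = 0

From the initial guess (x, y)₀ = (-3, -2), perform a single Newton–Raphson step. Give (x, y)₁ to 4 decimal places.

At (-3, -2): F = (5.979985, 21.0000).
Jacobian J = [[2·x·y - 3·y^2 - y + 2·sin(x), x^2 - 6·x·y - x + 4], [-2·y^2 - y, -4·x·y - x]].
At the point, J = [[1.717760, -20.0000], [-6.0000, -21.0000]] (det J = -156.072960).
Solving J·Δ = −F gives Δ = (1.8864, 0.4610).
Then the next iterate is (x, y)₁ = (-1.1136, -1.5390).

(-1.1136, -1.5390)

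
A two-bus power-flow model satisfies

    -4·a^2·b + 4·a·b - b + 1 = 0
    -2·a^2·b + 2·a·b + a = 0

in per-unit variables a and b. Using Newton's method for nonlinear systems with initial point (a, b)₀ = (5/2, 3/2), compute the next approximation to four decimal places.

(-5.6250, 12.2500)

At (5/2, 3/2): F = (-23.0000, -8.7500).
Jacobian J = [[-8·a·b + 4·b, -4·a^2 + 4·a - 1], [-4·a·b + 2·b + 1, -2·a^2 + 2·a]].
At the point, J = [[-24.0000, -16.0000], [-11.0000, -7.5000]] (det J = 4.0000).
Solving J·Δ = −F gives Δ = (-8.1250, 10.7500).
Then the next iterate is (a, b)₁ = (-5.6250, 12.2500).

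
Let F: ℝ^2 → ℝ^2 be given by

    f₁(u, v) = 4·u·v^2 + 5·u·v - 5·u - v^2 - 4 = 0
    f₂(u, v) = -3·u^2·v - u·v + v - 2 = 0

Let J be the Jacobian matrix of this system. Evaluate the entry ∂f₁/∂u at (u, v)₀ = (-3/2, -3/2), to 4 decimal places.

-3.5000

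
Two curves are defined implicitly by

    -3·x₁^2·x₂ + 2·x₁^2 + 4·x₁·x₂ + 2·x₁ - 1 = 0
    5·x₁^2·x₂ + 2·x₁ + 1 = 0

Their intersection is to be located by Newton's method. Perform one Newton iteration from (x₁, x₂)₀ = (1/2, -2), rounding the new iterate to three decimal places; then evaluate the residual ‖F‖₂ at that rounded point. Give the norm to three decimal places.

At (1/2, -2): F = (-2.000, -0.500).
Jacobian J = [[-6·x₁·x₂ + 4·x₁ + 4·x₂ + 2, -3·x₁^2 + 4·x₁], [10·x₁·x₂ + 2, 5·x₁^2]].
At the point, J = [[2.000, 1.250], [-8.000, 1.250]] (det J = 12.500).
Solving J·Δ = −F gives Δ = (0.150, 1.360).
Then the next iterate is (x₁, x₂)₁ = (0.650, -0.640).
Re-evaluating at (0.650, -0.640): F = (0.29220, 0.948), so ‖F‖₂ = 0.992.

0.992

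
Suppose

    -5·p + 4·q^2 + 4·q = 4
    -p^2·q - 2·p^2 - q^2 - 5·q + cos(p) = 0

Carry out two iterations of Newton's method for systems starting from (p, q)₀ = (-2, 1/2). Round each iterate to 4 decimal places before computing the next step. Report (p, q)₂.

(-0.9362, -0.1317)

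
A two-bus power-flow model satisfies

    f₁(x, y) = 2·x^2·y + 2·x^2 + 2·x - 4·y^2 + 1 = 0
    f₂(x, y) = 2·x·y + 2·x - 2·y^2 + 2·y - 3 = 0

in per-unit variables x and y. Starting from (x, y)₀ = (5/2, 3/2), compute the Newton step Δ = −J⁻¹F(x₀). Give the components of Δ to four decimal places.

At (5/2, 3/2): F = (28.2500, 8.0000).
Jacobian J = [[4·x·y + 4·x + 2, 2·x^2 - 8·y], [2·y + 2, 2·x - 4·y + 2]].
At the point, J = [[27.0000, 0.5000], [5.0000, 1.0000]] (det J = 24.5000).
Solving J·Δ = −F gives Δ = (-0.9898, -3.0510).

(-0.9898, -3.0510)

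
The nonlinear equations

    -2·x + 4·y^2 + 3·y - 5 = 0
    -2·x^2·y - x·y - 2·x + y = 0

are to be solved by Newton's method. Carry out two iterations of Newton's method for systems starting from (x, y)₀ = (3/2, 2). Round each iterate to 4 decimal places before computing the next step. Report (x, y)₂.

At (3/2, 2): F = (14.0000, -13.0000).
Jacobian J = [[-2, 8·y + 3], [-4·x·y - y - 2, -2·x^2 - x + 1]].
At the point, J = [[-2.0000, 19.0000], [-16.0000, -5.0000]] (det J = 314.0000).
Solving J·Δ = −F gives Δ = (-0.5637, -0.7962).
Then the next iterate is (x, y)₁ = (0.9363, 1.2038).
Round to (0.9363, 1.2038) and repeat: F = (2.535338, -3.906559), J = [[-2.0000, 12.6304], [-7.712272, -1.689615]].
Δ = (-0.4471, -0.2715), so (x, y)₂ = (0.4892, 0.9323).

(0.4892, 0.9323)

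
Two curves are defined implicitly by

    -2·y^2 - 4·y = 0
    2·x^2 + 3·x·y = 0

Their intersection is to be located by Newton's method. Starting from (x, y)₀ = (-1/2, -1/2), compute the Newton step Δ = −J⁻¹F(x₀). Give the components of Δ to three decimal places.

(0.036, 0.750)

At (-1/2, -1/2): F = (1.500, 1.250).
Jacobian J = [[0, -4·y - 4], [4·x + 3·y, 3·x]].
At the point, J = [[0.000, -2.000], [-3.500, -1.500]] (det J = -7.000).
Solving J·Δ = −F gives Δ = (0.036, 0.750).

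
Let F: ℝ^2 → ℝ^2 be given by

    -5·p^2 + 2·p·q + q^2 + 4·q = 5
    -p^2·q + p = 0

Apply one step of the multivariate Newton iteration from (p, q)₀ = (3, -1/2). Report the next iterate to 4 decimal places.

At (3, -1/2): F = (-54.7500, 7.5000).
Jacobian J = [[-10·p + 2·q, 2·p + 2·q + 4], [-2·p·q + 1, -p^2]].
At the point, J = [[-31.0000, 9.0000], [4.0000, -9.0000]] (det J = 243.0000).
Solving J·Δ = −F gives Δ = (-1.7500, 0.0556).
Then the next iterate is (p, q)₁ = (1.2500, -0.4444).

(1.2500, -0.4444)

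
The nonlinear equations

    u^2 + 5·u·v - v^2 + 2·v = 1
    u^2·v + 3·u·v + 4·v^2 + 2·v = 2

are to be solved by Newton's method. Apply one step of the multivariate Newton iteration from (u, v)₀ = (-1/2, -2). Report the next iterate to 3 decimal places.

(-0.574, -1.161)

At (-1/2, -2): F = (-3.750, 12.500).
Jacobian J = [[2·u + 5·v, 5·u - 2·v + 2], [2·u·v + 3·v, u^2 + 3·u + 8·v + 2]].
At the point, J = [[-11.000, 3.500], [-4.000, -15.250]] (det J = 181.750).
Solving J·Δ = −F gives Δ = (-0.074, 0.839).
Then the next iterate is (u, v)₁ = (-0.574, -1.161).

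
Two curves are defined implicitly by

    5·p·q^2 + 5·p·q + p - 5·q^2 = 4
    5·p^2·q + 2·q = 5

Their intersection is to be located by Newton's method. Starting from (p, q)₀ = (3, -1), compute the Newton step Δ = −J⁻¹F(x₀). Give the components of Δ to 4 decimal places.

At (3, -1): F = (-6.0000, -52.0000).
Jacobian J = [[5·q^2 + 5·q + 1, 10·p·q + 5·p - 10·q], [10·p·q, 5·p^2 + 2]].
At the point, J = [[1.0000, -5.0000], [-30.0000, 47.0000]] (det J = -103.0000).
Solving J·Δ = −F gives Δ = (-5.2621, -2.2524).

(-5.2621, -2.2524)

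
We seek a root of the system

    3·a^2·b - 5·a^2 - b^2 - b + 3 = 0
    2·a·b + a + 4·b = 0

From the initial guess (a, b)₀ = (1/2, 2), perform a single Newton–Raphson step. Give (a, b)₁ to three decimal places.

At (1/2, 2): F = (-2.750, 10.500).
Jacobian J = [[6·a·b - 10·a, 3·a^2 - 2·b - 1], [2·b + 1, 2·a + 4]].
At the point, J = [[1.000, -4.250], [5.000, 5.000]] (det J = 26.250).
Solving J·Δ = −F gives Δ = (-1.176, -0.924).
Then the next iterate is (a, b)₁ = (-0.676, 1.076).

(-0.676, 1.076)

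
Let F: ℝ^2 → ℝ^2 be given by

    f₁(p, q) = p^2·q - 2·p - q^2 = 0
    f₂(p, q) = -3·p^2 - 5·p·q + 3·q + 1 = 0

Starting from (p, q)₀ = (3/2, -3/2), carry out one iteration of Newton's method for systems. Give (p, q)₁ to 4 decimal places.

(0.5960, -0.9764)

At (3/2, -3/2): F = (-8.6250, 1.0000).
Jacobian J = [[2·p·q - 2, p^2 - 2·q], [-6·p - 5·q, -5·p + 3]].
At the point, J = [[-6.5000, 5.2500], [-1.5000, -4.5000]] (det J = 37.1250).
Solving J·Δ = −F gives Δ = (-0.9040, 0.5236).
Then the next iterate is (p, q)₁ = (0.5960, -0.9764).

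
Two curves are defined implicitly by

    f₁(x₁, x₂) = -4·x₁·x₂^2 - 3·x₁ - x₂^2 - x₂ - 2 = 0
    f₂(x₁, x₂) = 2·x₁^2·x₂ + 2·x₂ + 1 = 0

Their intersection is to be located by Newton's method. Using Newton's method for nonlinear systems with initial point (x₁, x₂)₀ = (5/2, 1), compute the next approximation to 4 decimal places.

(2.1518, 0.1712)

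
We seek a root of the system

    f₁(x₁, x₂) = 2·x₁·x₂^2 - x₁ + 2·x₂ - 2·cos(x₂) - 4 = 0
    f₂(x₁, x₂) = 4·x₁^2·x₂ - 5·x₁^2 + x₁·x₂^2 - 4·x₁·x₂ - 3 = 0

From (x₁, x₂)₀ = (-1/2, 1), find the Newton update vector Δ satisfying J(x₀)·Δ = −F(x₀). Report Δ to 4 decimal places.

At (-1/2, 1): F = (-3.580605, -1.7500).
Jacobian J = [[2·x₂^2 - 1, 4·x₁·x₂ + 2·sin(x₂) + 2], [8·x₁·x₂ - 10·x₁ + x₂^2 - 4·x₂, 4·x₁^2 + 2·x₁·x₂ - 4·x₁]].
At the point, J = [[1.0000, 1.682942], [-2.0000, 2.0000]] (det J = 5.365884).
Solving J·Δ = −F gives Δ = (0.7857, 1.6607).

(0.7857, 1.6607)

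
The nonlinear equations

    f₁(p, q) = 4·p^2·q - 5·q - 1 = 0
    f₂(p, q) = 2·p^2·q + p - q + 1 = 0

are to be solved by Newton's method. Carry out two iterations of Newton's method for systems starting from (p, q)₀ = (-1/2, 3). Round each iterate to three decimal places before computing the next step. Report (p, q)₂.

(-0.834, -0.444)

At (-1/2, 3): F = (-13.000, -1.000).
Jacobian J = [[8·p·q, 4·p^2 - 5], [4·p·q + 1, 2·p^2 - 1]].
At the point, J = [[-12.000, -4.000], [-5.000, -0.500]] (det J = -14.000).
Solving J·Δ = −F gives Δ = (0.179, -3.786).
Then the next iterate is (p, q)₁ = (-0.321, -0.786).
Round to (-0.321, -0.786) and repeat: F = (2.60604, 1.30302), J = [[2.01845, -4.58784], [2.00922, -0.79392]].
Δ = (-0.513, 0.342), so (p, q)₂ = (-0.834, -0.444).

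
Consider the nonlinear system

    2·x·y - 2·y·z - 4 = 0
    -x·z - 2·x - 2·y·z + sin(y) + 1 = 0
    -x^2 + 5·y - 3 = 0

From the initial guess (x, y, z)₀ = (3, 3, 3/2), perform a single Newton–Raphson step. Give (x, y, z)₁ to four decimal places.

(2.0848, 1.3017, 0.5690)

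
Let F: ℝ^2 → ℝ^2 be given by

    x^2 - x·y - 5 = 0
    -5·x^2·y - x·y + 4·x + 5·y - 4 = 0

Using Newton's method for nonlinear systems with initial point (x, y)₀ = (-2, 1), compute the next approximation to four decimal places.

(-3.9474, -4.3684)

At (-2, 1): F = (1.0000, -25.0000).
Jacobian J = [[2·x - y, -x], [-10·x·y - y + 4, -5·x^2 - x + 5]].
At the point, J = [[-5.0000, 2.0000], [23.0000, -13.0000]] (det J = 19.0000).
Solving J·Δ = −F gives Δ = (-1.9474, -5.3684).
Then the next iterate is (x, y)₁ = (-3.9474, -4.3684).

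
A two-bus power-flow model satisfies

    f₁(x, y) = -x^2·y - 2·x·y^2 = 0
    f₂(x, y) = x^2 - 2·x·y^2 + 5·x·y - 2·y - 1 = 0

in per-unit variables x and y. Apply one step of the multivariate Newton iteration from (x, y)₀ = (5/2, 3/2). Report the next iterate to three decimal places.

(1.161, 1.286)

At (5/2, 3/2): F = (-20.625, 9.750).
Jacobian J = [[-2·x·y - 2·y^2, -x^2 - 4·x·y], [2·x - 2·y^2 + 5·y, -4·x·y + 5·x - 2]].
At the point, J = [[-12.000, -21.250], [8.000, -4.500]] (det J = 224.000).
Solving J·Δ = −F gives Δ = (-1.339, -0.214).
Then the next iterate is (x, y)₁ = (1.161, 1.286).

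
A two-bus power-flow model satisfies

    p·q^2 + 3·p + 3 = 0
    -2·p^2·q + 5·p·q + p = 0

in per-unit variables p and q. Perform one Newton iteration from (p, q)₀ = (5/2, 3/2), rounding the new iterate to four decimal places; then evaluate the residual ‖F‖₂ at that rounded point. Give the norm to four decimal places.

14.9267

At (5/2, 3/2): F = (16.1250, 2.5000).
Jacobian J = [[q^2 + 3, 2·p·q], [-4·p·q + 5·q + 1, -2·p^2 + 5·p]].
At the point, J = [[5.2500, 7.5000], [-6.5000, 0.0000]] (det J = 48.7500).
Solving J·Δ = −F gives Δ = (0.3846, -2.4192).
Then the next iterate is (p, q)₁ = (2.8846, -0.9192).
Re-evaluating at (2.8846, -0.9192): F = (14.091081, 4.924153), so ‖F‖₂ = 14.9267.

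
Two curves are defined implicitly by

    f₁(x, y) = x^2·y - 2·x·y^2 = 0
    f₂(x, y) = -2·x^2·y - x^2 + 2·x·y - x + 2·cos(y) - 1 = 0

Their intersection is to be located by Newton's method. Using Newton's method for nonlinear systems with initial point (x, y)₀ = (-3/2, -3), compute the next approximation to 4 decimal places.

(-0.9691, -2.0177)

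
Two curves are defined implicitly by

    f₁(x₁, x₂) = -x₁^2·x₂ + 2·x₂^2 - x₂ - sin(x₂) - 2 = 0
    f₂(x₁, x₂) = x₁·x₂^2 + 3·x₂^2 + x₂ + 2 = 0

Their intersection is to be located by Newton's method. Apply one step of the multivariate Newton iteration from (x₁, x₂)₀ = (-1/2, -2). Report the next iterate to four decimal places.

(-0.5685, -0.9193)

At (-1/2, -2): F = (9.409297, 10.0000).
Jacobian J = [[-2·x₁·x₂, -x₁^2 + 4·x₂ - cos(x₂) - 1], [x₂^2, 2·x₁·x₂ + 6·x₂ + 1]].
At the point, J = [[-2.0000, -8.833853], [4.0000, -9.0000]] (det J = 53.335413).
Solving J·Δ = −F gives Δ = (-0.0685, 1.0807).
Then the next iterate is (x₁, x₂)₁ = (-0.5685, -0.9193).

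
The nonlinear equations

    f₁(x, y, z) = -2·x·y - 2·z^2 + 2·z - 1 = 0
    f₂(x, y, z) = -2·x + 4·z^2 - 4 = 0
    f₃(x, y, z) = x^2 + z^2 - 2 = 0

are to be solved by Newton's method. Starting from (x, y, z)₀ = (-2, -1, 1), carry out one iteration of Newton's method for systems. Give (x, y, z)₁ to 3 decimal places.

(-1.429, -0.214, 0.643)

At (-2, -1, 1): F = (-5.000, 4.000, 3.000).
Jacobian J = [[-2·y, -2·x, -4·z + 2], [-2, 0, 8·z], [2·x, 0, 2·z]].
At the point, J = [[2.000, 4.000, -2.000], [-2.000, 0.000, 8.000], [-4.000, 0.000, 2.000]] (det J = -112.000).
Solving J·Δ = −F gives Δ = (0.571, 0.786, -0.357).
Then the next iterate is (x, y, z)₁ = (-1.429, -0.214, 0.643).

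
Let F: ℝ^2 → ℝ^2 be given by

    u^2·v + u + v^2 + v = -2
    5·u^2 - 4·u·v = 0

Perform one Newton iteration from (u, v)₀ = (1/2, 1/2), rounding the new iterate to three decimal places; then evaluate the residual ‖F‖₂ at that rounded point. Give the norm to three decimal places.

At (1/2, 1/2): F = (3.375, 0.250).
Jacobian J = [[2·u·v + 1, u^2 + 2·v + 1], [10·u - 4·v, -4·u]].
At the point, J = [[1.500, 2.250], [3.000, -2.000]] (det J = -9.750).
Solving J·Δ = −F gives Δ = (-0.750, -1.000).
Then the next iterate is (u, v)₁ = (-0.250, -0.500).
Re-evaluating at (-0.250, -0.500): F = (1.46875, -0.18750), so ‖F‖₂ = 1.481.

1.481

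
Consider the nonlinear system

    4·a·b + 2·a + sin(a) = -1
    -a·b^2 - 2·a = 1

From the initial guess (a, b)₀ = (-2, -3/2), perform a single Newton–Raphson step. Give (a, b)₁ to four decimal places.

At (-2, -3/2): F = (8.090703, 7.5000).
Jacobian J = [[4·b + cos(a) + 2, 4·a], [-b^2 - 2, -2·a·b]].
At the point, J = [[-4.416147, -8.0000], [-4.2500, -6.0000]] (det J = -7.503119).
Solving J·Δ = −F gives Δ = (1.5268, 0.1685).
Then the next iterate is (a, b)₁ = (-0.4732, -1.3315).

(-0.4732, -1.3315)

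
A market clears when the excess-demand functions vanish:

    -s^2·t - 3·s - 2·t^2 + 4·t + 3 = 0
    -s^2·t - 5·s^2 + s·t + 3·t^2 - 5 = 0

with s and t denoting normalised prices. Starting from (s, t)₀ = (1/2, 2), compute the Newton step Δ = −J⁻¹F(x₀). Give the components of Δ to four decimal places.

(0.4705, -0.3182)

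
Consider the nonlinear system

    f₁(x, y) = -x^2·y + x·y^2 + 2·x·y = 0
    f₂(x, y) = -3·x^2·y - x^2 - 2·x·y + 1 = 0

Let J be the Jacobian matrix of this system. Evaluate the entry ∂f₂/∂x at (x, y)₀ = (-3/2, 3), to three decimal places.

24.000

∂f₂/∂x = -6·x·y - 2·x - 2·y.
At (-3/2, 3) this is 24.000.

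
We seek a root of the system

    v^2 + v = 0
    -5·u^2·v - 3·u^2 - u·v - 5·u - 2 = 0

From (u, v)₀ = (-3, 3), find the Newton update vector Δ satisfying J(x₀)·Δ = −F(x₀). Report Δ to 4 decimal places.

(0.6800, -1.7143)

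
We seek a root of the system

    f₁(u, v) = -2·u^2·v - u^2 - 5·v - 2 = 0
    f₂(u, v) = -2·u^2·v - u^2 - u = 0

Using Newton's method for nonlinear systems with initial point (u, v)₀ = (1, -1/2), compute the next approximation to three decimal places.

(-0.143, -0.429)

At (1, -1/2): F = (0.500, -1.000).
Jacobian J = [[-4·u·v - 2·u, -2·u^2 - 5], [-4·u·v - 2·u - 1, -2·u^2]].
At the point, J = [[0.000, -7.000], [-1.000, -2.000]] (det J = -7.000).
Solving J·Δ = −F gives Δ = (-1.143, 0.071).
Then the next iterate is (u, v)₁ = (-0.143, -0.429).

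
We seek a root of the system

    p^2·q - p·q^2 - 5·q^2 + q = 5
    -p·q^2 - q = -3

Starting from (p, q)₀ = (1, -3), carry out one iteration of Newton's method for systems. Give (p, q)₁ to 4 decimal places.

(1.7903, -0.9775)

At (1, -3): F = (-65.0000, -3.0000).
Jacobian J = [[2·p·q - q^2, p^2 - 2·p·q - 10·q + 1], [-q^2, -2·p·q - 1]].
At the point, J = [[-15.0000, 38.0000], [-9.0000, 5.0000]] (det J = 267.0000).
Solving J·Δ = −F gives Δ = (0.7903, 2.0225).
Then the next iterate is (p, q)₁ = (1.7903, -0.9775).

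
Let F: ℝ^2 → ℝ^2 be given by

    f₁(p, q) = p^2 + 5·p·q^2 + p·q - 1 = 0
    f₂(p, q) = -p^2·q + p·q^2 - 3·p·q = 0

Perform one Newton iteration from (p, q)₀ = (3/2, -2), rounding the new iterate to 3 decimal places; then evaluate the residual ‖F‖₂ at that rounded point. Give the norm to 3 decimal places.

At (3/2, -2): F = (28.250, 19.500).
Jacobian J = [[2·p + 5·q^2 + q, 10·p·q + p], [-2·p·q + q^2 - 3·q, -p^2 + 2·p·q - 3·p]].
At the point, J = [[21.000, -28.500], [16.000, -12.750]] (det J = 188.250).
Solving J·Δ = −F gives Δ = (-1.039, 0.226).
Then the next iterate is (p, q)₁ = (0.461, -1.774).
Re-evaluating at (0.461, -1.774): F = (5.64872, 4.28126), so ‖F‖₂ = 7.088.

7.088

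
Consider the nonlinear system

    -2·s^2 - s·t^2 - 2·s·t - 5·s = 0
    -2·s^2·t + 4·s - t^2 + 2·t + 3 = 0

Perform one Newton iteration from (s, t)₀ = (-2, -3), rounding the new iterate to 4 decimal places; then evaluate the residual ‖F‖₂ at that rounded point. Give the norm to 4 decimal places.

2.6321

At (-2, -3): F = (8.0000, 4.0000).
Jacobian J = [[-4·s - t^2 - 2·t - 5, -2·s·t - 2·s], [-4·s·t + 4, -2·s^2 - 2·t + 2]].
At the point, J = [[0.0000, -8.0000], [-20.0000, 0.0000]] (det J = -160.0000).
Solving J·Δ = −F gives Δ = (0.2000, 1.0000).
Then the next iterate is (s, t)₁ = (-1.8000, -2.0000).
Re-evaluating at (-1.8000, -2.0000): F = (2.5200, 0.7600), so ‖F‖₂ = 2.6321.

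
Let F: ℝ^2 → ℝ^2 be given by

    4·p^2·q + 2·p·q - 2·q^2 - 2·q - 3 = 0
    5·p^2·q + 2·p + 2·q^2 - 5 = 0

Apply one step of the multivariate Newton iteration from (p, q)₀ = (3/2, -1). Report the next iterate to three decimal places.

(0.894, -0.534)

At (3/2, -1): F = (-15.000, -11.250).
Jacobian J = [[8·p·q + 2·q, 4·p^2 + 2·p - 4·q - 2], [10·p·q + 2, 5·p^2 + 4·q]].
At the point, J = [[-14.000, 14.000], [-13.000, 7.250]] (det J = 80.500).
Solving J·Δ = −F gives Δ = (-0.606, 0.466).
Then the next iterate is (p, q)₁ = (0.894, -0.534).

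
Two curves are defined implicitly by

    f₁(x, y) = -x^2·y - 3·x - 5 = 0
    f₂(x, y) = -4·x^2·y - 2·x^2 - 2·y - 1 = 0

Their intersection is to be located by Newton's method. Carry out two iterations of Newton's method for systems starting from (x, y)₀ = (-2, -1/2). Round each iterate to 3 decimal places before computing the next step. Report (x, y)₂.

(-1.359, -0.500)

At (-2, -1/2): F = (3.000, 0.000).
Jacobian J = [[-2·x·y - 3, -x^2], [-8·x·y - 4·x, -4·x^2 - 2]].
At the point, J = [[-5.000, -4.000], [0.000, -18.000]] (det J = 90.000).
Solving J·Δ = −F gives Δ = (0.600, 0.000).
Then the next iterate is (x, y)₁ = (-1.400, -0.500).
Round to (-1.400, -0.500) and repeat: F = (0.180, 0.000), J = [[-4.400, -1.960], [0.000, -9.840]].
Δ = (0.041, 0.000), so (x, y)₂ = (-1.359, -0.500).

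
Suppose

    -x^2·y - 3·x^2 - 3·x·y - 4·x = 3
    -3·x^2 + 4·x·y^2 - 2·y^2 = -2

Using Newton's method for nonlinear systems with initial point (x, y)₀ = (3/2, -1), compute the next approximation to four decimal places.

(-1.5084, 0.7865)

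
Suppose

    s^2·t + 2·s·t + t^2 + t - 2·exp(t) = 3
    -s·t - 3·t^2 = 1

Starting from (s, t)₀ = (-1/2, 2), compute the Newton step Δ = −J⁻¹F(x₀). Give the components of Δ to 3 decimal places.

(0.598, -1.148)

At (-1/2, 2): F = (-13.27811, -12.000).
Jacobian J = [[2·s·t + 2·t, s^2 + 2·s + 2·t - 2·exp(t) + 1], [-t, -s - 6·t]].
At the point, J = [[2.000, -10.52811], [-2.000, -11.500]] (det J = -44.05622).
Solving J·Δ = −F gives Δ = (0.598, -1.148).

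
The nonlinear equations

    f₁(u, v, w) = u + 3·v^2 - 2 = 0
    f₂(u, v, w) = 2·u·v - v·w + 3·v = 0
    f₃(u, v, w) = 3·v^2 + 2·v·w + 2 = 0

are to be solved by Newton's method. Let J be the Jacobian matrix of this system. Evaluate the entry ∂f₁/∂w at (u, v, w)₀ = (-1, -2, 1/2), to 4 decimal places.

0.0000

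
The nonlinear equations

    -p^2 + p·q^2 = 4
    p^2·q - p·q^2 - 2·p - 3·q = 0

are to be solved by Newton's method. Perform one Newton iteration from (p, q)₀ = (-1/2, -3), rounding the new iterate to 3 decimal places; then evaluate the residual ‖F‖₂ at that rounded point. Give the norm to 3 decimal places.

5.578

At (-1/2, -3): F = (-8.750, 13.750).
Jacobian J = [[-2·p + q^2, 2·p·q], [2·p·q - q^2 - 2, p^2 - 2·p·q - 3]].
At the point, J = [[10.000, 3.000], [-8.000, -5.750]] (det J = -33.500).
Solving J·Δ = −F gives Δ = (0.271, 2.015).
Then the next iterate is (p, q)₁ = (-0.229, -0.985).
Re-evaluating at (-0.229, -0.985): F = (-4.27462, 3.58353), so ‖F‖₂ = 5.578.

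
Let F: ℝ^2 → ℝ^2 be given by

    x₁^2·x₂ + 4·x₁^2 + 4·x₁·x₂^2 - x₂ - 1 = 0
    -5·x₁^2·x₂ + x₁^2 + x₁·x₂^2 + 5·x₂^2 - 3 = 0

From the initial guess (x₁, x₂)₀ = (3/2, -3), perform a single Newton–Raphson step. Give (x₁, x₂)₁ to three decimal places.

At (3/2, -3): F = (58.250, 91.500).
Jacobian J = [[2·x₁·x₂ + 8·x₁ + 4·x₂^2, x₁^2 + 8·x₁·x₂ - 1], [-10·x₁·x₂ + 2·x₁ + x₂^2, -5·x₁^2 + 2·x₁·x₂ + 10·x₂]].
At the point, J = [[39.000, -34.750], [57.000, -50.250]] (det J = 21.000).
Solving J·Δ = −F gives Δ = (-12.027, -11.821).
Then the next iterate is (x₁, x₂)₁ = (-10.527, -14.821).

(-10.527, -14.821)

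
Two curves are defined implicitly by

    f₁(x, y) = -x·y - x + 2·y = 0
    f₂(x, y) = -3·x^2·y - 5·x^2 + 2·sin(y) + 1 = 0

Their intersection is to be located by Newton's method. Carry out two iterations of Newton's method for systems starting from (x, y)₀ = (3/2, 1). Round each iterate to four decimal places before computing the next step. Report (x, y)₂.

(0.6611, 0.4383)

At (3/2, 1): F = (-1.0000, -15.317058).
Jacobian J = [[-y - 1, -x + 2], [-6·x·y - 10·x, -3·x^2 + 2·cos(y)]].
At the point, J = [[-2.0000, 0.5000], [-24.0000, -5.669395]] (det J = 23.338791).
Solving J·Δ = −F gives Δ = (-0.5711, -0.2843).
Then the next iterate is (x, y)₁ = (0.9289, 0.7157).
Round to (0.9289, 0.7157) and repeat: F = (-0.162314, -3.854621), J = [[-1.7157, 1.0711], [-13.277882, -1.079297]].
Δ = (-0.2678, -0.2774), so (x, y)₂ = (0.6611, 0.4383).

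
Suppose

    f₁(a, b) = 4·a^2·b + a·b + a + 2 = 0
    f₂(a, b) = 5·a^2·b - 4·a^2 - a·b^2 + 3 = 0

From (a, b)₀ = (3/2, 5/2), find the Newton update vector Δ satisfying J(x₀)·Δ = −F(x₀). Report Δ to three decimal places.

At (3/2, 5/2): F = (29.750, 12.750).
Jacobian J = [[8·a·b + b + 1, 4·a^2 + a], [10·a·b - 8·a - b^2, 5·a^2 - 2·a·b]].
At the point, J = [[33.500, 10.500], [19.250, 3.750]] (det J = -76.500).
Solving J·Δ = −F gives Δ = (-0.292, -1.903).

(-0.292, -1.903)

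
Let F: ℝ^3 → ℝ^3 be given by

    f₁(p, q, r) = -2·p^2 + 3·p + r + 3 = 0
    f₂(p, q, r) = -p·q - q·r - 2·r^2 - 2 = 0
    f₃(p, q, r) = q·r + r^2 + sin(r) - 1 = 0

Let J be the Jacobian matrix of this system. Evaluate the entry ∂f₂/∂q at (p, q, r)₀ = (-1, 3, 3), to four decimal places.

∂f₂/∂q = -p - r.
At (-1, 3, 3) this is -2.0000.

-2.0000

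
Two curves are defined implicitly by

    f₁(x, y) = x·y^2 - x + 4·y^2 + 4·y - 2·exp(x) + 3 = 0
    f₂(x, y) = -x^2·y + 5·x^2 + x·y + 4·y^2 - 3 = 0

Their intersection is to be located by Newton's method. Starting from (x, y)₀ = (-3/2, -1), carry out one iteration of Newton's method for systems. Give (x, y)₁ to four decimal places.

At (-3/2, -1): F = (2.553740, 16.0000).
Jacobian J = [[y^2 - 2·exp(x) - 1, 2·x·y + 8·y + 4], [-2·x·y + 10·x + y, -x^2 + x + 8·y]].
At the point, J = [[-0.446260, -1.0000], [-19.0000, -11.7500]] (det J = -13.756441).
Solving J·Δ = −F gives Δ = (-1.0182, 3.0081).
Then the next iterate is (x, y)₁ = (-2.5182, 2.0081).

(-2.5182, 2.0081)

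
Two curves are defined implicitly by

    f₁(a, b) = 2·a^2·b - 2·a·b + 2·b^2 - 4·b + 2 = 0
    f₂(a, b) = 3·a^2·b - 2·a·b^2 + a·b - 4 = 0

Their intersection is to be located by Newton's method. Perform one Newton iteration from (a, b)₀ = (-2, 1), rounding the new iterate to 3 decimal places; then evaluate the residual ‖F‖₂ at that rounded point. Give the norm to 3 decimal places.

24.283

At (-2, 1): F = (12.000, 10.000).
Jacobian J = [[4·a·b - 2·b, 2·a^2 - 2·a + 4·b - 4], [6·a·b - 2·b^2 + b, 3·a^2 - 4·a·b + a]].
At the point, J = [[-10.000, 12.000], [-13.000, 18.000]] (det J = -24.000).
Solving J·Δ = −F gives Δ = (4.000, 2.333).
Then the next iterate is (a, b)₁ = (2.000, 3.333).
Re-evaluating at (2.000, 3.333): F = (24.21778, -1.77356), so ‖F‖₂ = 24.283.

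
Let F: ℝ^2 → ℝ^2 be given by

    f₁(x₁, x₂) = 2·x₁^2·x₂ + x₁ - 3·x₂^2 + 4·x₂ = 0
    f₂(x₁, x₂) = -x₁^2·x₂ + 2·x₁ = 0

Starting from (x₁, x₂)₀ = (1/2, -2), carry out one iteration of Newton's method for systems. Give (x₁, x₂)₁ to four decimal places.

At (1/2, -2): F = (-20.5000, 1.5000).
Jacobian J = [[4·x₁·x₂ + 1, 2·x₁^2 - 6·x₂ + 4], [-2·x₁·x₂ + 2, -x₁^2]].
At the point, J = [[-3.0000, 16.5000], [4.0000, -0.2500]] (det J = -65.2500).
Solving J·Δ = −F gives Δ = (-0.3008, 1.1877).
Then the next iterate is (x₁, x₂)₁ = (0.1992, -0.8123).

(0.1992, -0.8123)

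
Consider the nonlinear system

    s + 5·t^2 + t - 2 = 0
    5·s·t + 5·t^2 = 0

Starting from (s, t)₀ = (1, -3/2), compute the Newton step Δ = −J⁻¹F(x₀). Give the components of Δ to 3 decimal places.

At (1, -3/2): F = (8.750, 3.750).
Jacobian J = [[1, 10·t + 1], [5·t, 5·s + 10·t]].
At the point, J = [[1.000, -14.000], [-7.500, -10.000]] (det J = -115.000).
Solving J·Δ = −F gives Δ = (-0.304, 0.603).

(-0.304, 0.603)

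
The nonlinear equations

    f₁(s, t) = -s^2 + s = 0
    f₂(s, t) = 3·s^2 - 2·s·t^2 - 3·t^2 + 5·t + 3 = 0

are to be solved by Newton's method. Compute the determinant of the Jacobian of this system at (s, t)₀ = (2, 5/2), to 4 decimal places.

J = [[-2·s + 1, 0], [6·s - 2·t^2, -4·s·t - 6·t + 5]].
At the point, J = [[-3.0000, 0.0000], [-0.5000, -30.0000]].
det J = 90.0000.

90.0000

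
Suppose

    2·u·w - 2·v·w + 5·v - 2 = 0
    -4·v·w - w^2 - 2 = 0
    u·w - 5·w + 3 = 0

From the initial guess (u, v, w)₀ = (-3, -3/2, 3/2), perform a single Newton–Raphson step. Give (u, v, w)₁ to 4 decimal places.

At (-3, -3/2, 3/2): F = (-14.0000, 4.7500, -9.0000).
Jacobian J = [[2·w, -2·w + 5, 2·u - 2·v], [0, -4·w, -4·v - 2·w], [w, 0, u - 5]].
At the point, J = [[3.0000, 2.0000, -3.0000], [0.0000, -6.0000, 3.0000], [1.5000, 0.0000, -8.0000]] (det J = 126.0000).
Solving J·Δ = −F gives Δ = (3.8730, 0.5923, -0.3988).
Then the next iterate is (u, v, w)₁ = (0.8730, -0.9077, 1.1012).

(0.8730, -0.9077, 1.1012)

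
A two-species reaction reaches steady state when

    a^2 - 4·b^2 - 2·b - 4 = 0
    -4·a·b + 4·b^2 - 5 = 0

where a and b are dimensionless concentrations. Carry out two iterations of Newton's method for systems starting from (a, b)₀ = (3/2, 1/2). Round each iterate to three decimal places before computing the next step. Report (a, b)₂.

(2.124, 0.188)

At (3/2, 1/2): F = (-3.750, -7.000).
Jacobian J = [[2·a, -8·b - 2], [-4·b, -4·a + 8·b]].
At the point, J = [[3.000, -6.000], [-2.000, -2.000]] (det J = -18.000).
Solving J·Δ = −F gives Δ = (-1.917, -1.583).
Then the next iterate is (a, b)₁ = (-0.417, -1.083).
Round to (-0.417, -1.083) and repeat: F = (-6.35167, -2.11489), J = [[-0.834, 6.664], [4.332, -6.996]].
Δ = (2.541, 1.271), so (a, b)₂ = (2.124, 0.188).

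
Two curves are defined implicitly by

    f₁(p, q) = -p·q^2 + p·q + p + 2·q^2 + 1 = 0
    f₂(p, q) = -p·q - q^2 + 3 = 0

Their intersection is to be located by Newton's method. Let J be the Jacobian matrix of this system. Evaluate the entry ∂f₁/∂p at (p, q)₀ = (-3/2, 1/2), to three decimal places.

∂f₁/∂p = -q^2 + q + 1.
At (-3/2, 1/2) this is 1.250.

1.250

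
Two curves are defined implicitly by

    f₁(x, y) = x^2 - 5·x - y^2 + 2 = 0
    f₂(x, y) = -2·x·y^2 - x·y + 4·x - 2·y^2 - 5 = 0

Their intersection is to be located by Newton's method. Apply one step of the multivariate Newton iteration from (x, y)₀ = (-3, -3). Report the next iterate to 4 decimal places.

(-1.5960, -3.2593)

At (-3, -3): F = (17.0000, 10.0000).
Jacobian J = [[2·x - 5, -2·y], [-2·y^2 - y + 4, -4·x·y - x - 4·y]].
At the point, J = [[-11.0000, 6.0000], [-11.0000, -21.0000]] (det J = 297.0000).
Solving J·Δ = −F gives Δ = (1.4040, -0.2593).
Then the next iterate is (x, y)₁ = (-1.5960, -3.2593).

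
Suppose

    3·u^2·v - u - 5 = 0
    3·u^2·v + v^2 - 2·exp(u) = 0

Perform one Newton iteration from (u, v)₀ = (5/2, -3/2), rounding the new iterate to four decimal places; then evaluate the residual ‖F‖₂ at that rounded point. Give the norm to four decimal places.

19.9768

At (5/2, -3/2): F = (-35.6250, -50.239988).
Jacobian J = [[6·u·v - 1, 3·u^2], [6·u·v - 2·exp(u), 3·u^2 + 2·v]].
At the point, J = [[-23.5000, 18.7500], [-46.864988, 15.7500]] (det J = 508.593524).
Solving J·Δ = −F gives Δ = (-0.7489, 0.9613).
Then the next iterate is (u, v)₁ = (1.7511, -0.5387).
Re-evaluating at (1.7511, -0.5387): F = (-11.706630, -16.187205), so ‖F‖₂ = 19.9768.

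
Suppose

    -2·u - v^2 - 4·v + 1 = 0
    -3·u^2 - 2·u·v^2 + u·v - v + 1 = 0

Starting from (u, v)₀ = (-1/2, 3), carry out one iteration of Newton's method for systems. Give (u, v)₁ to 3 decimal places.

At (-1/2, 3): F = (-19.000, 4.750).
Jacobian J = [[-2, -2·v - 4], [-6·u - 2·v^2 + v, -4·u·v + u - 1]].
At the point, J = [[-2.000, -10.000], [-12.000, 4.500]] (det J = -129.000).
Solving J·Δ = −F gives Δ = (-0.295, -1.841).
Then the next iterate is (u, v)₁ = (-0.795, 1.159).

(-0.795, 1.159)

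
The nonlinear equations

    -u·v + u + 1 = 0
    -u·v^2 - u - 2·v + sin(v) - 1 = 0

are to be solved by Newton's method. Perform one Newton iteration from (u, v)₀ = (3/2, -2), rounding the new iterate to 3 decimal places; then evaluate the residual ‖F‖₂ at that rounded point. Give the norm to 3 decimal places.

At (3/2, -2): F = (5.500, -5.40930).
Jacobian J = [[-v + 1, -u], [-v^2 - 1, -2·u·v + cos(v) - 2]].
At the point, J = [[3.000, -1.500], [-5.000, 3.58385]] (det J = 3.25156).
Solving J·Δ = −F gives Δ = (-3.567, -3.467).
Then the next iterate is (u, v)₁ = (-2.067, -5.467).
Re-evaluating at (-2.067, -5.467): F = (-12.36729, 74.50822), so ‖F‖₂ = 75.528.

75.528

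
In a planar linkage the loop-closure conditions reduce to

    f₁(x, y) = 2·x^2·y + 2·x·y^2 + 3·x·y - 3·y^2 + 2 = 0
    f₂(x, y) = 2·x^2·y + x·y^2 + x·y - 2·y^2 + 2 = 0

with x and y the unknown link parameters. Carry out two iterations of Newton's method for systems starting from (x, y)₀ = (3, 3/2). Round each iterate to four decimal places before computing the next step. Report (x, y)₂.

(1.3715, 0.3678)

At (3, 3/2): F = (49.2500, 35.7500).
Jacobian J = [[4·x·y + 2·y^2 + 3·y, 2·x^2 + 4·x·y + 3·x - 6·y], [4·x·y + y^2 + y, 2·x^2 + 2·x·y + x - 4·y]].
At the point, J = [[27.0000, 36.0000], [21.7500, 24.0000]] (det J = -135.0000).
Solving J·Δ = −F gives Δ = (-0.7778, -0.7847).
Then the next iterate is (x, y)₁ = (2.2222, 0.7153).
Round to (2.2222, 0.7153) and repeat: F = (14.572202, 10.767779), J = [[9.527367, 18.609304], [7.585113, 12.416425]].
Δ = (-0.8507, -0.3475), so (x, y)₂ = (1.3715, 0.3678).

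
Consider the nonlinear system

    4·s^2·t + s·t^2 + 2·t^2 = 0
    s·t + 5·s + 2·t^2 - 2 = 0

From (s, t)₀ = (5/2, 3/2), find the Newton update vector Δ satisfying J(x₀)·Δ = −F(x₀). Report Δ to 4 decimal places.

At (5/2, 3/2): F = (47.6250, 18.7500).
Jacobian J = [[8·s·t + t^2, 4·s^2 + 2·s·t + 4·t], [t + 5, s + 4·t]].
At the point, J = [[32.2500, 38.5000], [6.5000, 8.5000]] (det J = 23.8750).
Solving J·Δ = −F gives Δ = (13.2801, -12.3613).

(13.2801, -12.3613)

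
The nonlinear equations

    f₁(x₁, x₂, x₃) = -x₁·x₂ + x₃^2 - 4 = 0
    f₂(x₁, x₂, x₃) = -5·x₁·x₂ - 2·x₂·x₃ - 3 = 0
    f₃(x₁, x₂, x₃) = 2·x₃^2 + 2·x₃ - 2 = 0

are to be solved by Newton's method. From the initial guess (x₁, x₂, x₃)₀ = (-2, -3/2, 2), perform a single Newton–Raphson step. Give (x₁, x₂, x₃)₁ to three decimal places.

At (-2, -3/2, 2): F = (-3.000, -12.000, 10.000).
Jacobian J = [[-x₂, -x₁, 2·x₃], [-5·x₂, -5·x₁ - 2·x₃, -2·x₂], [0, 0, 4·x₃ + 2]].
At the point, J = [[1.500, 2.000, 4.000], [7.500, 6.000, 3.000], [0.000, 0.000, 10.000]] (det J = -60.000).
Solving J·Δ = −F gives Δ = (-2.000, 5.000, -1.000).
Then the next iterate is (x₁, x₂, x₃)₁ = (-4.000, 3.500, 1.000).

(-4.000, 3.500, 1.000)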